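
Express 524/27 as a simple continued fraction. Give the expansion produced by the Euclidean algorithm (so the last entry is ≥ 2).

[19; 2, 2, 5]

524 = 19·27 + 11
27 = 2·11 + 5
11 = 2·5 + 1
5 = 5·1 + 0  (stop)
So 524/27 = [19; 2, 2, 5].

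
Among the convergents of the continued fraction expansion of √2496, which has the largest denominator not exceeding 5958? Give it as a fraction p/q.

√2496 = [49; 1, 23, 1, 98, …] (period length 4).
Convergents:
  p_0/q_0 = 49/1
  p_1/q_1 = 50/1
  p_2/q_2 = 1199/24
  p_3/q_3 = 1249/25
  p_4/q_4 = 123601/2474
  p_5/q_5 = 124850/2499
  p_6/q_6 = 2995151/59951
q_5 = 2499 ≤ 5958 < 59951 = q_6, so the answer is 124850/2499.

124850/2499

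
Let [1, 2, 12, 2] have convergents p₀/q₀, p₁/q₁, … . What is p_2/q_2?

Using pₖ = aₖpₖ₋₁ + pₖ₋₂, qₖ = aₖqₖ₋₁ + qₖ₋₂ (with p₋₁=1, p₋₂=0, q₋₁=0, q₋₂=1):
  k=0: a=1, p=1, q=1
  k=1: a=2, p=3, q=2
  k=2: a=12, p=37, q=25

37/25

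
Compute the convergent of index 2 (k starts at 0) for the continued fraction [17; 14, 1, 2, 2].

Using pₖ = aₖpₖ₋₁ + pₖ₋₂, qₖ = aₖqₖ₋₁ + qₖ₋₂ (with p₋₁=1, p₋₂=0, q₋₁=0, q₋₂=1):
  k=0: a=17, p=17, q=1
  k=1: a=14, p=239, q=14
  k=2: a=1, p=256, q=15

256/15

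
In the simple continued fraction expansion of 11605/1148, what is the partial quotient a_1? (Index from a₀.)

9

11605 = 10·1148 + 125   →  a_0 = 10
1148 = 9·125 + 23   →  a_1 = 9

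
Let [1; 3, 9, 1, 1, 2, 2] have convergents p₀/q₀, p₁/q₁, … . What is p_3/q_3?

41/31

Using pₖ = aₖpₖ₋₁ + pₖ₋₂, qₖ = aₖqₖ₋₁ + qₖ₋₂ (with p₋₁=1, p₋₂=0, q₋₁=0, q₋₂=1):
  k=0: a=1, p=1, q=1
  k=1: a=3, p=4, q=3
  k=2: a=9, p=37, q=28
  k=3: a=1, p=41, q=31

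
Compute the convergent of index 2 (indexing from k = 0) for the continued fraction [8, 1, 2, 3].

Using pₖ = aₖpₖ₋₁ + pₖ₋₂, qₖ = aₖqₖ₋₁ + qₖ₋₂ (with p₋₁=1, p₋₂=0, q₋₁=0, q₋₂=1):
  k=0: a=8, p=8, q=1
  k=1: a=1, p=9, q=1
  k=2: a=2, p=26, q=3

26/3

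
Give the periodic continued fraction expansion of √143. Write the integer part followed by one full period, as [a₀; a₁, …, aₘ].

a₀ = ⌊√143⌋ = 11.
With m₀=0, d₀=1 and mₖ₊₁ = dₖaₖ − mₖ, dₖ₊₁ = (n − mₖ₊₁²)/dₖ, aₖ₊₁ = ⌊(a₀+mₖ₊₁)/dₖ₊₁⌋:
  k=1: m=11, d=22, a=1
  k=2: m=11, d=1, a=22
d=1 and a=2a₀=22 at k=2, so the next step gives (m, d) = (11, 22) again — its k=1 value — and the period has length 2.

[11; 1, 22]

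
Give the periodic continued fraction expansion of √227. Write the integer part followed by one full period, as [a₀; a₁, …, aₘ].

[15; 15, 30]

a₀ = ⌊√227⌋ = 15.
With m₀=0, d₀=1 and mₖ₊₁ = dₖaₖ − mₖ, dₖ₊₁ = (n − mₖ₊₁²)/dₖ, aₖ₊₁ = ⌊(a₀+mₖ₊₁)/dₖ₊₁⌋:
  k=1: m=15, d=2, a=15
  k=2: m=15, d=1, a=30
d=1 and a=2a₀=30 at k=2, so the next step gives (m, d) = (15, 2) again — its k=1 value — and the period has length 2.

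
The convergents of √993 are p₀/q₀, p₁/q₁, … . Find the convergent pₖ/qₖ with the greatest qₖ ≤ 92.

√993 = [31; 1, 1, 20, 1, 1, 62, …] (period length 6).
Convergents:
  p_0/q_0 = 31/1
  p_1/q_1 = 32/1
  p_2/q_2 = 63/2
  p_3/q_3 = 1292/41
  p_4/q_4 = 1355/43
  p_5/q_5 = 2647/84
  p_6/q_6 = 165469/5251
q_5 = 84 ≤ 92 < 5251 = q_6, so the answer is 2647/84.

2647/84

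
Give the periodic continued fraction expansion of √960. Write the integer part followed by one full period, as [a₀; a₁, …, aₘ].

[30; 1, 60]

a₀ = ⌊√960⌋ = 30.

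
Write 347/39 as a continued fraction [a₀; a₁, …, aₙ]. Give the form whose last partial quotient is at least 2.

347 = 8×39 + 35
39 = 1×35 + 4
35 = 8×4 + 3
4 = 1×3 + 1
3 = 3×1 + 0  (stop)
So 347/39 = [8; 1, 8, 1, 3].

[8; 1, 8, 1, 3]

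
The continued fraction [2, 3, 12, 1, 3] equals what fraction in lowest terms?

Using pₖ = aₖpₖ₋₁ + pₖ₋₂ and qₖ = aₖqₖ₋₁ + qₖ₋₂:
  k=0: a=2, p=2, q=1
  k=1: a=3, p=7, q=3
  k=2: a=12, p=86, q=37
  k=3: a=1, p=93, q=40
  k=4: a=3, p=365, q=157

365/157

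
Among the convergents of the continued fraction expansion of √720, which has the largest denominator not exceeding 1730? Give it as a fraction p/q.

√720 = [26; 1, 4, 1, 52, …] (period length 4).
Convergents:
  p_0/q_0 = 26/1
  p_1/q_1 = 27/1
  p_2/q_2 = 134/5
  p_3/q_3 = 161/6
  p_4/q_4 = 8506/317
  p_5/q_5 = 8667/323
  p_6/q_6 = 43174/1609
  p_7/q_7 = 51841/1932
q_6 = 1609 ≤ 1730 < 1932 = q_7, so the answer is 43174/1609.

43174/1609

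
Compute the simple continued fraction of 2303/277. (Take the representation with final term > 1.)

2303 = 8*277 + 87
277 = 3*87 + 16
87 = 5*16 + 7
16 = 2*7 + 2
7 = 3*2 + 1
2 = 2*1 + 0  (stop)
So 2303/277 = [8; 3, 5, 2, 3, 2].

[8; 3, 5, 2, 3, 2]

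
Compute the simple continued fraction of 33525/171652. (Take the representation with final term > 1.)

[0; 5, 8, 3, 13, 11, 9]

33525 = 0*171652 + 33525
171652 = 5*33525 + 4027
33525 = 8*4027 + 1309
4027 = 3*1309 + 100
1309 = 13*100 + 9
100 = 11*9 + 1
9 = 9*1 + 0  (stop)
So 33525/171652 = [0; 5, 8, 3, 13, 11, 9].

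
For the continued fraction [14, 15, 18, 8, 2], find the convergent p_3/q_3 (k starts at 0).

30707/2183

Using pₖ = aₖpₖ₋₁ + pₖ₋₂, qₖ = aₖqₖ₋₁ + qₖ₋₂ (with p₋₁=1, p₋₂=0, q₋₁=0, q₋₂=1):
  k=0: a=14, p=14, q=1
  k=1: a=15, p=211, q=15
  k=2: a=18, p=3812, q=271
  k=3: a=8, p=30707, q=2183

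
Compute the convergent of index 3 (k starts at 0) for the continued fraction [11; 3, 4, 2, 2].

Using pₖ = aₖpₖ₋₁ + pₖ₋₂, qₖ = aₖqₖ₋₁ + qₖ₋₂ (with p₋₁=1, p₋₂=0, q₋₁=0, q₋₂=1):
  k=0: a=11, p=11, q=1
  k=1: a=3, p=34, q=3
  k=2: a=4, p=147, q=13
  k=3: a=2, p=328, q=29

328/29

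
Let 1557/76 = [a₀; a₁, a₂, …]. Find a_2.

18

1557 = 20·76 + 37   →  a_0 = 20
76 = 2·37 + 2   →  a_1 = 2
37 = 18·2 + 1   →  a_2 = 18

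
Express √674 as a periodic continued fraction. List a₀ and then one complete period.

a₀ = ⌊√674⌋ = 25.
With m₀=0, d₀=1 and mₖ₊₁ = dₖaₖ − mₖ, dₖ₊₁ = (n − mₖ₊₁²)/dₖ, aₖ₊₁ = ⌊(a₀+mₖ₊₁)/dₖ₊₁⌋:
  k=1: m=25, d=49, a=1
  k=2: m=24, d=2, a=24
  k=3: m=24, d=49, a=1
  k=4: m=25, d=1, a=50
d=1 and a=2a₀=50 at k=4, so the next step gives (m, d) = (25, 49) again — its k=1 value — and the period has length 4.

[25; 1, 24, 1, 50]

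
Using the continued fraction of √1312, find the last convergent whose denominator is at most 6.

√1312 = [36; 4, 1, 1, 17, 1, 1, 4, 72, …] (period length 8).
Convergents:
  p_0/q_0 = 36/1
  p_1/q_1 = 145/4
  p_2/q_2 = 181/5
  p_3/q_3 = 326/9
q_2 = 5 ≤ 6 < 9 = q_3, so the answer is 181/5.

181/5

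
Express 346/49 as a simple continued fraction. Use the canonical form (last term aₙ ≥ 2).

[7; 16, 3]

346 = 7·49 + 3
49 = 16·3 + 1
3 = 3·1 + 0  (stop)
So 346/49 = [7; 16, 3].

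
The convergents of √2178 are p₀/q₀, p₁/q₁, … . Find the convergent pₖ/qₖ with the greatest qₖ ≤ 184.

6487/139

√2178 = [46; 1, 2, 46, 2, 1, 92, …] (period length 6).
Convergents:
  p_0/q_0 = 46/1
  p_1/q_1 = 47/1
  p_2/q_2 = 140/3
  p_3/q_3 = 6487/139
  p_4/q_4 = 13114/281
q_3 = 139 ≤ 184 < 281 = q_4, so the answer is 6487/139.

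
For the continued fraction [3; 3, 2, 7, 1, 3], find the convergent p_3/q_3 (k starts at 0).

171/52

Using pₖ = aₖpₖ₋₁ + pₖ₋₂, qₖ = aₖqₖ₋₁ + qₖ₋₂ (with p₋₁=1, p₋₂=0, q₋₁=0, q₋₂=1):
  k=0: a=3, p=3, q=1
  k=1: a=3, p=10, q=3
  k=2: a=2, p=23, q=7
  k=3: a=7, p=171, q=52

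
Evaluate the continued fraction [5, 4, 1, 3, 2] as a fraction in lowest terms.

Fold from the inside: start with 2/1.
  3 + 1/2 = 7/2
  1 + 2/7 = 9/7
  4 + 7/9 = 43/9
  5 + 9/43 = 224/43

224/43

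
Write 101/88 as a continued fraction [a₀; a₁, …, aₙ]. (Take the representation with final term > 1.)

[1; 6, 1, 3, 3]

101 = 1×88 + 13
88 = 6×13 + 10
13 = 1×10 + 3
10 = 3×3 + 1
3 = 3×1 + 0  (stop)
So 101/88 = [1; 6, 1, 3, 3].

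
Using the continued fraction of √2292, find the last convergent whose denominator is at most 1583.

√2292 = [47; 1, 6, 1, 94, …] (period length 4).
Convergents:
  p_0/q_0 = 47/1
  p_1/q_1 = 48/1
  p_2/q_2 = 335/7
  p_3/q_3 = 383/8
  p_4/q_4 = 36337/759
  p_5/q_5 = 36720/767
  p_6/q_6 = 256657/5361
q_5 = 767 ≤ 1583 < 5361 = q_6, so the answer is 36720/767.

36720/767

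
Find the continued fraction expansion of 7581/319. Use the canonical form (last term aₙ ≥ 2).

[23; 1, 3, 3, 1, 18]

7581 = 23×319 + 244
319 = 1×244 + 75
244 = 3×75 + 19
75 = 3×19 + 18
19 = 1×18 + 1
18 = 18×1 + 0  (stop)
So 7581/319 = [23; 1, 3, 3, 1, 18].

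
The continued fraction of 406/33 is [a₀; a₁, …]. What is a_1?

406 = 12·33 + 10   →  a_0 = 12
33 = 3·10 + 3   →  a_1 = 3

3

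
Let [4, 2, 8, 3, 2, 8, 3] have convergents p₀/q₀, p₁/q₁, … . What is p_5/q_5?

4637/1037

Using pₖ = aₖpₖ₋₁ + pₖ₋₂, qₖ = aₖqₖ₋₁ + qₖ₋₂ (with p₋₁=1, p₋₂=0, q₋₁=0, q₋₂=1):
  k=0: a=4, p=4, q=1
  k=1: a=2, p=9, q=2
  k=2: a=8, p=76, q=17
  k=3: a=3, p=237, q=53
  k=4: a=2, p=550, q=123
  k=5: a=8, p=4637, q=1037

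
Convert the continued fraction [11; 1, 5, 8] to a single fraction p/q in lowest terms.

Using pₖ = aₖpₖ₋₁ + pₖ₋₂ and qₖ = aₖqₖ₋₁ + qₖ₋₂:
  k=0: a=11, p=11, q=1
  k=1: a=1, p=12, q=1
  k=2: a=5, p=71, q=6
  k=3: a=8, p=580, q=49

580/49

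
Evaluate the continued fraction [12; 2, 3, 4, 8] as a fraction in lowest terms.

3071/247

Fold from the inside: start with 8/1.
  4 + 1/8 = 33/8
  3 + 8/33 = 107/33
  2 + 33/107 = 247/107
  12 + 107/247 = 3071/247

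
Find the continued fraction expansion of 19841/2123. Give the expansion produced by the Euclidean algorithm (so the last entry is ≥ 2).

19841 = 9*2123 + 734
2123 = 2*734 + 655
734 = 1*655 + 79
655 = 8*79 + 23
79 = 3*23 + 10
23 = 2*10 + 3
10 = 3*3 + 1
3 = 3*1 + 0  (stop)
So 19841/2123 = [9; 2, 1, 8, 3, 2, 3, 3].

[9; 2, 1, 8, 3, 2, 3, 3]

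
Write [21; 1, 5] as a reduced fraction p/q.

131/6

Fold from the inside: start with 5/1.
  1 + 1/5 = 6/5
  21 + 5/6 = 131/6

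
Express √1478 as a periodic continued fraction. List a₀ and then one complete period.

[38; 2, 4, 38, 4, 2, 76]

a₀ = ⌊√1478⌋ = 38.
With m₀=0, d₀=1 and mₖ₊₁ = dₖaₖ − mₖ, dₖ₊₁ = (n − mₖ₊₁²)/dₖ, aₖ₊₁ = ⌊(a₀+mₖ₊₁)/dₖ₊₁⌋:
  k=1: m=38, d=34, a=2
  k=2: m=30, d=17, a=4
  k=3: m=38, d=2, a=38
  k=4: m=38, d=17, a=4
  k=5: m=30, d=34, a=2
  k=6: m=38, d=1, a=76
d=1 and a=2a₀=76 at k=6, so the next step gives (m, d) = (38, 34) again — its k=1 value — and the period has length 6.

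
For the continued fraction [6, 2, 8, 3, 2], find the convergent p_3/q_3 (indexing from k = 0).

Using pₖ = aₖpₖ₋₁ + pₖ₋₂, qₖ = aₖqₖ₋₁ + qₖ₋₂ (with p₋₁=1, p₋₂=0, q₋₁=0, q₋₂=1):
  k=0: a=6, p=6, q=1
  k=1: a=2, p=13, q=2
  k=2: a=8, p=110, q=17
  k=3: a=3, p=343, q=53

343/53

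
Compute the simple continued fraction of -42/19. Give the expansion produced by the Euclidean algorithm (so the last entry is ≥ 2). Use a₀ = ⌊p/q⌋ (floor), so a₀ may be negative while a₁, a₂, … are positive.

[-3; 1, 3, 1, 3]

-42 = -3×19 + 15
19 = 1×15 + 4
15 = 3×4 + 3
4 = 1×3 + 1
3 = 3×1 + 0  (stop)
So -42/19 = [-3; 1, 3, 1, 3].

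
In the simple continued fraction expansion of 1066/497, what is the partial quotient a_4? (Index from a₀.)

1066 = 2·497 + 72   →  a_0 = 2
497 = 6·72 + 65   →  a_1 = 6
72 = 1·65 + 7   →  a_2 = 1
65 = 9·7 + 2   →  a_3 = 9
7 = 3·2 + 1   →  a_4 = 3

3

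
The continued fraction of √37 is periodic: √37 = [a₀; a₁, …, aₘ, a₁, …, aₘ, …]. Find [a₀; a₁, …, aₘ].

a₀ = ⌊√37⌋ = 6.
With m₀=0, d₀=1 and mₖ₊₁ = dₖaₖ − mₖ, dₖ₊₁ = (n − mₖ₊₁²)/dₖ, aₖ₊₁ = ⌊(a₀+mₖ₊₁)/dₖ₊₁⌋:
  k=1: m=6, d=1, a=12
d=1 and a=2a₀=12 at k=1, so the next step gives (m, d) = (6, 1) again — its k=1 value — and the period has length 1.

[6; 12]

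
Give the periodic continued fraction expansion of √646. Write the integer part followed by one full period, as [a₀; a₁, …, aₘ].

a₀ = ⌊√646⌋ = 25.
With m₀=0, d₀=1 and mₖ₊₁ = dₖaₖ − mₖ, dₖ₊₁ = (n − mₖ₊₁²)/dₖ, aₖ₊₁ = ⌊(a₀+mₖ₊₁)/dₖ₊₁⌋:
  k=1: m=25, d=21, a=2
  k=2: m=17, d=17, a=2
  k=3: m=17, d=21, a=2
  k=4: m=25, d=1, a=50
d=1 and a=2a₀=50 at k=4, so the next step gives (m, d) = (25, 21) again — its k=1 value — and the period has length 4.

[25; 2, 2, 2, 50]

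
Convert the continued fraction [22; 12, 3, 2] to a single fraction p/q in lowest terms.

1899/86

Using pₖ = aₖpₖ₋₁ + pₖ₋₂ and qₖ = aₖqₖ₋₁ + qₖ₋₂:
  k=0: a=22, p=22, q=1
  k=1: a=12, p=265, q=12
  k=2: a=3, p=817, q=37
  k=3: a=2, p=1899, q=86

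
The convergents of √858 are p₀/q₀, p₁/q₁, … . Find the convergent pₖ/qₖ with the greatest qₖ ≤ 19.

205/7

√858 = [29; 3, 2, 3, 58, …] (period length 4).
Convergents:
  p_0/q_0 = 29/1
  p_1/q_1 = 88/3
  p_2/q_2 = 205/7
  p_3/q_3 = 703/24
q_2 = 7 ≤ 19 < 24 = q_3, so the answer is 205/7.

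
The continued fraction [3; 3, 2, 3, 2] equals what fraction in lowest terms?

181/55

Fold from the inside: start with 2/1.
  3 + 1/2 = 7/2
  2 + 2/7 = 16/7
  3 + 7/16 = 55/16
  3 + 16/55 = 181/55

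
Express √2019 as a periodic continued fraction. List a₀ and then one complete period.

a₀ = ⌊√2019⌋ = 44.
With m₀=0, d₀=1 and mₖ₊₁ = dₖaₖ − mₖ, dₖ₊₁ = (n − mₖ₊₁²)/dₖ, aₖ₊₁ = ⌊(a₀+mₖ₊₁)/dₖ₊₁⌋:
  k=1: m=44, d=83, a=1
  k=2: m=39, d=6, a=13
  k=3: m=39, d=83, a=1
  k=4: m=44, d=1, a=88
d=1 and a=2a₀=88 at k=4, so the next step gives (m, d) = (44, 83) again — its k=1 value — and the period has length 4.

[44; 1, 13, 1, 88]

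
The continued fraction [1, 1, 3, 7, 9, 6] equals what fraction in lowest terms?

2847/1619

Using pₖ = aₖpₖ₋₁ + pₖ₋₂ and qₖ = aₖqₖ₋₁ + qₖ₋₂:
  k=0: a=1, p=1, q=1
  k=1: a=1, p=2, q=1
  k=2: a=3, p=7, q=4
  k=3: a=7, p=51, q=29
  k=4: a=9, p=466, q=265
  k=5: a=6, p=2847, q=1619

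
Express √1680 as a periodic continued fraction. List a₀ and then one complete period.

[40; 1, 80]

a₀ = ⌊√1680⌋ = 40.
With m₀=0, d₀=1 and mₖ₊₁ = dₖaₖ − mₖ, dₖ₊₁ = (n − mₖ₊₁²)/dₖ, aₖ₊₁ = ⌊(a₀+mₖ₊₁)/dₖ₊₁⌋:
  k=1: m=40, d=80, a=1
  k=2: m=40, d=1, a=80
d=1 and a=2a₀=80 at k=2, so the next step gives (m, d) = (40, 80) again — its k=1 value — and the period has length 2.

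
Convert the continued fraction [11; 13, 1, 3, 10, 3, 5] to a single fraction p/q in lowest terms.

Fold from the inside: start with 5/1.
  3 + 1/5 = 16/5
  10 + 5/16 = 165/16
  3 + 16/165 = 511/165
  1 + 165/511 = 676/511
  13 + 511/676 = 9299/676
  11 + 676/9299 = 102965/9299

102965/9299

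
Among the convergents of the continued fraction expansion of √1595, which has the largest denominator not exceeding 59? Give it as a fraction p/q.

639/16

√1595 = [39; 1, 14, 1, 78, …] (period length 4).
Convergents:
  p_0/q_0 = 39/1
  p_1/q_1 = 40/1
  p_2/q_2 = 599/15
  p_3/q_3 = 639/16
  p_4/q_4 = 50441/1263
q_3 = 16 ≤ 59 < 1263 = q_4, so the answer is 639/16.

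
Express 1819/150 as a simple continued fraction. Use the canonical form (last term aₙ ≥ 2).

[12; 7, 1, 8, 2]

1819 = 12*150 + 19
150 = 7*19 + 17
19 = 1*17 + 2
17 = 8*2 + 1
2 = 2*1 + 0  (stop)
So 1819/150 = [12; 7, 1, 8, 2].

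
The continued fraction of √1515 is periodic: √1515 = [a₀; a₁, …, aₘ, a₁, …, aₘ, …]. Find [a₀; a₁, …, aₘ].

a₀ = ⌊√1515⌋ = 38.
With m₀=0, d₀=1 and mₖ₊₁ = dₖaₖ − mₖ, dₖ₊₁ = (n − mₖ₊₁²)/dₖ, aₖ₊₁ = ⌊(a₀+mₖ₊₁)/dₖ₊₁⌋:
  k=1: m=38, d=71, a=1
  k=2: m=33, d=6, a=11
  k=3: m=33, d=71, a=1
  k=4: m=38, d=1, a=76
d=1 and a=2a₀=76 at k=4, so the next step gives (m, d) = (38, 71) again — its k=1 value — and the period has length 4.

[38; 1, 11, 1, 76]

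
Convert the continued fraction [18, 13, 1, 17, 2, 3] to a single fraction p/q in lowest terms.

32511/1799

Using pₖ = aₖpₖ₋₁ + pₖ₋₂ and qₖ = aₖqₖ₋₁ + qₖ₋₂:
  k=0: a=18, p=18, q=1
  k=1: a=13, p=235, q=13
  k=2: a=1, p=253, q=14
  k=3: a=17, p=4536, q=251
  k=4: a=2, p=9325, q=516
  k=5: a=3, p=32511, q=1799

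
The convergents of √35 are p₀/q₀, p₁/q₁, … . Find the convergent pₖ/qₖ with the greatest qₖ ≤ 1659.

√35 = [5; 1, 10, …] (period length 2).
Convergents:
  p_0/q_0 = 5/1
  p_1/q_1 = 6/1
  p_2/q_2 = 65/11
  p_3/q_3 = 71/12
  p_4/q_4 = 775/131
  p_5/q_5 = 846/143
  p_6/q_6 = 9235/1561
  p_7/q_7 = 10081/1704
q_6 = 1561 ≤ 1659 < 1704 = q_7, so the answer is 9235/1561.

9235/1561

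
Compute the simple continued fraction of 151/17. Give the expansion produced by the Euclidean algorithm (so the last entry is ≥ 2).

151 = 8·17 + 15
17 = 1·15 + 2
15 = 7·2 + 1
2 = 2·1 + 0  (stop)
So 151/17 = [8; 1, 7, 2].

[8; 1, 7, 2]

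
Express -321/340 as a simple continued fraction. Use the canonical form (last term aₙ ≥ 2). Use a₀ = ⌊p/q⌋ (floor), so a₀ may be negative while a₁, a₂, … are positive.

-321 = -1*340 + 19
340 = 17*19 + 17
19 = 1*17 + 2
17 = 8*2 + 1
2 = 2*1 + 0  (stop)
So -321/340 = [-1; 17, 1, 8, 2].

[-1; 17, 1, 8, 2]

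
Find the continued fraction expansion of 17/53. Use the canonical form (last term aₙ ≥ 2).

[0; 3, 8, 2]

17 = 0·53 + 17
53 = 3·17 + 2
17 = 8·2 + 1
2 = 2·1 + 0  (stop)
So 17/53 = [0; 3, 8, 2].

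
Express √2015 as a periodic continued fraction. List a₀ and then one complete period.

[44; 1, 7, 1, 88]

a₀ = ⌊√2015⌋ = 44.
With m₀=0, d₀=1 and mₖ₊₁ = dₖaₖ − mₖ, dₖ₊₁ = (n − mₖ₊₁²)/dₖ, aₖ₊₁ = ⌊(a₀+mₖ₊₁)/dₖ₊₁⌋:
  k=1: m=44, d=79, a=1
  k=2: m=35, d=10, a=7
  k=3: m=35, d=79, a=1
  k=4: m=44, d=1, a=88
d=1 and a=2a₀=88 at k=4, so the next step gives (m, d) = (44, 79) again — its k=1 value — and the period has length 4.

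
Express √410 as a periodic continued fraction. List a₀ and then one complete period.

[20; 4, 40]

a₀ = ⌊√410⌋ = 20.
With m₀=0, d₀=1 and mₖ₊₁ = dₖaₖ − mₖ, dₖ₊₁ = (n − mₖ₊₁²)/dₖ, aₖ₊₁ = ⌊(a₀+mₖ₊₁)/dₖ₊₁⌋:
  k=1: m=20, d=10, a=4
  k=2: m=20, d=1, a=40
d=1 and a=2a₀=40 at k=2, so the next step gives (m, d) = (20, 10) again — its k=1 value — and the period has length 2.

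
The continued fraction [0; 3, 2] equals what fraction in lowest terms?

2/7

Using pₖ = aₖpₖ₋₁ + pₖ₋₂ and qₖ = aₖqₖ₋₁ + qₖ₋₂:
  k=0: a=0, p=0, q=1
  k=1: a=3, p=1, q=3
  k=2: a=2, p=2, q=7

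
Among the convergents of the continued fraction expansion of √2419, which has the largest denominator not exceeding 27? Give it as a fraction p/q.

541/11

√2419 = [49; 5, 2, 5, 98, …] (period length 4).
Convergents:
  p_0/q_0 = 49/1
  p_1/q_1 = 246/5
  p_2/q_2 = 541/11
  p_3/q_3 = 2951/60
q_2 = 11 ≤ 27 < 60 = q_3, so the answer is 541/11.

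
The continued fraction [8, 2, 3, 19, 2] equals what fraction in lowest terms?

Fold from the inside: start with 2/1.
  19 + 1/2 = 39/2
  3 + 2/39 = 119/39
  2 + 39/119 = 277/119
  8 + 119/277 = 2335/277

2335/277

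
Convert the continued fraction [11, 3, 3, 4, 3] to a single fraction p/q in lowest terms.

1571/139

Fold from the inside: start with 3/1.
  4 + 1/3 = 13/3
  3 + 3/13 = 42/13
  3 + 13/42 = 139/42
  11 + 42/139 = 1571/139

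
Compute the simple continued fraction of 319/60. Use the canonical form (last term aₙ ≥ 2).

319 = 5×60 + 19
60 = 3×19 + 3
19 = 6×3 + 1
3 = 3×1 + 0  (stop)
So 319/60 = [5; 3, 6, 3].

[5; 3, 6, 3]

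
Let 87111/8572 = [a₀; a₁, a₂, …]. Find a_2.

6

87111 = 10·8572 + 1391   →  a_0 = 10
8572 = 6·1391 + 226   →  a_1 = 6
1391 = 6·226 + 35   →  a_2 = 6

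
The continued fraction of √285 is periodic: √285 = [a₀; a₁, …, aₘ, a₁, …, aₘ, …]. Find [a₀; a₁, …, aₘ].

a₀ = ⌊√285⌋ = 16.
With m₀=0, d₀=1 and mₖ₊₁ = dₖaₖ − mₖ, dₖ₊₁ = (n − mₖ₊₁²)/dₖ, aₖ₊₁ = ⌊(a₀+mₖ₊₁)/dₖ₊₁⌋:
  k=1: m=16, d=29, a=1
  k=2: m=13, d=4, a=7
  k=3: m=15, d=15, a=2
  k=4: m=15, d=4, a=7
  k=5: m=13, d=29, a=1
  k=6: m=16, d=1, a=32
d=1 and a=2a₀=32 at k=6, so the next step gives (m, d) = (16, 29) again — its k=1 value — and the period has length 6.

[16; 1, 7, 2, 7, 1, 32]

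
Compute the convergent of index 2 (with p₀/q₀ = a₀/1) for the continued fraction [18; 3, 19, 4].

1063/58

Using pₖ = aₖpₖ₋₁ + pₖ₋₂, qₖ = aₖqₖ₋₁ + qₖ₋₂ (with p₋₁=1, p₋₂=0, q₋₁=0, q₋₂=1):
  k=0: a=18, p=18, q=1
  k=1: a=3, p=55, q=3
  k=2: a=19, p=1063, q=58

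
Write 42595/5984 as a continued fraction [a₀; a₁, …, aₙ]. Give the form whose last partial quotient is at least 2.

42595 = 7×5984 + 707
5984 = 8×707 + 328
707 = 2×328 + 51
328 = 6×51 + 22
51 = 2×22 + 7
22 = 3×7 + 1
7 = 7×1 + 0  (stop)
So 42595/5984 = [7; 8, 2, 6, 2, 3, 7].

[7; 8, 2, 6, 2, 3, 7]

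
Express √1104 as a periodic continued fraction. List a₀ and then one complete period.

a₀ = ⌊√1104⌋ = 33.
With m₀=0, d₀=1 and mₖ₊₁ = dₖaₖ − mₖ, dₖ₊₁ = (n − mₖ₊₁²)/dₖ, aₖ₊₁ = ⌊(a₀+mₖ₊₁)/dₖ₊₁⌋:
  k=1: m=33, d=15, a=4
  k=2: m=27, d=25, a=2
  k=3: m=23, d=23, a=2
  k=4: m=23, d=25, a=2
  k=5: m=27, d=15, a=4
  k=6: m=33, d=1, a=66
d=1 and a=2a₀=66 at k=6, so the next step gives (m, d) = (33, 15) again — its k=1 value — and the period has length 6.

[33; 4, 2, 2, 2, 4, 66]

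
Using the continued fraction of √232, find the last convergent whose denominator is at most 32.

√232 = [15; 4, 3, 7, 3, 4, 30, …] (period length 6).
Convergents:
  p_0/q_0 = 15/1
  p_1/q_1 = 61/4
  p_2/q_2 = 198/13
  p_3/q_3 = 1447/95
q_2 = 13 ≤ 32 < 95 = q_3, so the answer is 198/13.

198/13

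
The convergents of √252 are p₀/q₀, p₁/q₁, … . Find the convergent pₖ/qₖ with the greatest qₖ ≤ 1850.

28209/1777

√252 = [15; 1, 6, 1, 30, …] (period length 4).
Convergents:
  p_0/q_0 = 15/1
  p_1/q_1 = 16/1
  p_2/q_2 = 111/7
  p_3/q_3 = 127/8
  p_4/q_4 = 3921/247
  p_5/q_5 = 4048/255
  p_6/q_6 = 28209/1777
  p_7/q_7 = 32257/2032
q_6 = 1777 ≤ 1850 < 2032 = q_7, so the answer is 28209/1777.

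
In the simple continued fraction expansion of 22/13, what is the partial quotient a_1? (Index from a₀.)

22 = 1·13 + 9   →  a_0 = 1
13 = 1·9 + 4   →  a_1 = 1

1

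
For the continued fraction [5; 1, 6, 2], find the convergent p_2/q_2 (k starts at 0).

Using pₖ = aₖpₖ₋₁ + pₖ₋₂, qₖ = aₖqₖ₋₁ + qₖ₋₂ (with p₋₁=1, p₋₂=0, q₋₁=0, q₋₂=1):
  k=0: a=5, p=5, q=1
  k=1: a=1, p=6, q=1
  k=2: a=6, p=41, q=7

41/7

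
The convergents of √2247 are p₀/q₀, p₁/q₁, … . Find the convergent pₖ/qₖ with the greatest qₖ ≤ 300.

7537/159

√2247 = [47; 2, 2, 15, 2, 2, 94, …] (period length 6).
Convergents:
  p_0/q_0 = 47/1
  p_1/q_1 = 95/2
  p_2/q_2 = 237/5
  p_3/q_3 = 3650/77
  p_4/q_4 = 7537/159
  p_5/q_5 = 18724/395
q_4 = 159 ≤ 300 < 395 = q_5, so the answer is 7537/159.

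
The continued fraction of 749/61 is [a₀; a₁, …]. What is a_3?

749 = 12·61 + 17   →  a_0 = 12
61 = 3·17 + 10   →  a_1 = 3
17 = 1·10 + 7   →  a_2 = 1
10 = 1·7 + 3   →  a_3 = 1

1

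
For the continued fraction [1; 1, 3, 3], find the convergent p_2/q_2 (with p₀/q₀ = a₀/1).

7/4

Using pₖ = aₖpₖ₋₁ + pₖ₋₂, qₖ = aₖqₖ₋₁ + qₖ₋₂ (with p₋₁=1, p₋₂=0, q₋₁=0, q₋₂=1):
  k=0: a=1, p=1, q=1
  k=1: a=1, p=2, q=1
  k=2: a=3, p=7, q=4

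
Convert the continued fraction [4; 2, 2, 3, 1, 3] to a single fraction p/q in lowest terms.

366/83

Using pₖ = aₖpₖ₋₁ + pₖ₋₂ and qₖ = aₖqₖ₋₁ + qₖ₋₂:
  k=0: a=4, p=4, q=1
  k=1: a=2, p=9, q=2
  k=2: a=2, p=22, q=5
  k=3: a=3, p=75, q=17
  k=4: a=1, p=97, q=22
  k=5: a=3, p=366, q=83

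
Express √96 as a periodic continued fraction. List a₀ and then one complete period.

a₀ = ⌊√96⌋ = 9.
With m₀=0, d₀=1 and mₖ₊₁ = dₖaₖ − mₖ, dₖ₊₁ = (n − mₖ₊₁²)/dₖ, aₖ₊₁ = ⌊(a₀+mₖ₊₁)/dₖ₊₁⌋:
  k=1: m=9, d=15, a=1
  k=2: m=6, d=4, a=3
  k=3: m=6, d=15, a=1
  k=4: m=9, d=1, a=18
d=1 and a=2a₀=18 at k=4, so the next step gives (m, d) = (9, 15) again — its k=1 value — and the period has length 4.

[9; 1, 3, 1, 18]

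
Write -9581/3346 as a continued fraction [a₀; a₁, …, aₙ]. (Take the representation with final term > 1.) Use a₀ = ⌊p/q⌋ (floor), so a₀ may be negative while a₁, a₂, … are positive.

[-3; 7, 3, 9, 5, 3]

-9581 = -3×3346 + 457
3346 = 7×457 + 147
457 = 3×147 + 16
147 = 9×16 + 3
16 = 5×3 + 1
3 = 3×1 + 0  (stop)
So -9581/3346 = [-3; 7, 3, 9, 5, 3].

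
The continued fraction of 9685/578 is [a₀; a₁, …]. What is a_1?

1

9685 = 16·578 + 437   →  a_0 = 16
578 = 1·437 + 141   →  a_1 = 1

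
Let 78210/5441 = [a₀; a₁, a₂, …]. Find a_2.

1

78210 = 14·5441 + 2036   →  a_0 = 14
5441 = 2·2036 + 1369   →  a_1 = 2
2036 = 1·1369 + 667   →  a_2 = 1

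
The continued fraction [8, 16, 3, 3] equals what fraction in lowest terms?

1314/163

Using pₖ = aₖpₖ₋₁ + pₖ₋₂ and qₖ = aₖqₖ₋₁ + qₖ₋₂:
  k=0: a=8, p=8, q=1
  k=1: a=16, p=129, q=16
  k=2: a=3, p=395, q=49
  k=3: a=3, p=1314, q=163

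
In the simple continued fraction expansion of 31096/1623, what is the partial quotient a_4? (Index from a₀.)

3

31096 = 19·1623 + 259   →  a_0 = 19
1623 = 6·259 + 69   →  a_1 = 6
259 = 3·69 + 52   →  a_2 = 3
69 = 1·52 + 17   →  a_3 = 1
52 = 3·17 + 1   →  a_4 = 3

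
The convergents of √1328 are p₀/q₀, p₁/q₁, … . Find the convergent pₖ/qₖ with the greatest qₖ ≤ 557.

13447/369

√1328 = [36; 2, 3, 1, 3, 1, 3, 2, 72, …] (period length 8).
Convergents:
  p_0/q_0 = 36/1
  p_1/q_1 = 73/2
  p_2/q_2 = 255/7
  p_3/q_3 = 328/9
  p_4/q_4 = 1239/34
  p_5/q_5 = 1567/43
  p_6/q_6 = 5940/163
  p_7/q_7 = 13447/369
  p_8/q_8 = 974124/26731
q_7 = 369 ≤ 557 < 26731 = q_8, so the answer is 13447/369.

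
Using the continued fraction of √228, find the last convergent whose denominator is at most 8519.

45601/3020

√228 = [15; 10, 30, …] (period length 2).
Convergents:
  p_0/q_0 = 15/1
  p_1/q_1 = 151/10
  p_2/q_2 = 4545/301
  p_3/q_3 = 45601/3020
  p_4/q_4 = 1372575/90901
q_3 = 3020 ≤ 8519 < 90901 = q_4, so the answer is 45601/3020.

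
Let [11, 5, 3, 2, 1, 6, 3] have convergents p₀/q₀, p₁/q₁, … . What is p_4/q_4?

593/53

Using pₖ = aₖpₖ₋₁ + pₖ₋₂, qₖ = aₖqₖ₋₁ + qₖ₋₂ (with p₋₁=1, p₋₂=0, q₋₁=0, q₋₂=1):
  k=0: a=11, p=11, q=1
  k=1: a=5, p=56, q=5
  k=2: a=3, p=179, q=16
  k=3: a=2, p=414, q=37
  k=4: a=1, p=593, q=53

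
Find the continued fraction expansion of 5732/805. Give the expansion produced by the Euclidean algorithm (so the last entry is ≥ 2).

5732 = 7·805 + 97
805 = 8·97 + 29
97 = 3·29 + 10
29 = 2·10 + 9
10 = 1·9 + 1
9 = 9·1 + 0  (stop)
So 5732/805 = [7; 8, 3, 2, 1, 9].

[7; 8, 3, 2, 1, 9]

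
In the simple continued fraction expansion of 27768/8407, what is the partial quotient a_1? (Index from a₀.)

3

27768 = 3·8407 + 2547   →  a_0 = 3
8407 = 3·2547 + 766   →  a_1 = 3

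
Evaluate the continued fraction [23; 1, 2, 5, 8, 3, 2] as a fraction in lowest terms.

22479/949

Fold from the inside: start with 2/1.
  3 + 1/2 = 7/2
  8 + 2/7 = 58/7
  5 + 7/58 = 297/58
  2 + 58/297 = 652/297
  1 + 297/652 = 949/652
  23 + 652/949 = 22479/949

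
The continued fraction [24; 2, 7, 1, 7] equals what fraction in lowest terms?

3279/134

Using pₖ = aₖpₖ₋₁ + pₖ₋₂ and qₖ = aₖqₖ₋₁ + qₖ₋₂:
  k=0: a=24, p=24, q=1
  k=1: a=2, p=49, q=2
  k=2: a=7, p=367, q=15
  k=3: a=1, p=416, q=17
  k=4: a=7, p=3279, q=134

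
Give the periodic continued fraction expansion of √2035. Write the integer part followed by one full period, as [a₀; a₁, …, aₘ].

[45; 9, 90]

a₀ = ⌊√2035⌋ = 45.
With m₀=0, d₀=1 and mₖ₊₁ = dₖaₖ − mₖ, dₖ₊₁ = (n − mₖ₊₁²)/dₖ, aₖ₊₁ = ⌊(a₀+mₖ₊₁)/dₖ₊₁⌋:
  k=1: m=45, d=10, a=9
  k=2: m=45, d=1, a=90
d=1 and a=2a₀=90 at k=2, so the next step gives (m, d) = (45, 10) again — its k=1 value — and the period has length 2.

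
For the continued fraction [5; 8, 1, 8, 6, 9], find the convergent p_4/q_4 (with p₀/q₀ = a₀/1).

2500/489

Using pₖ = aₖpₖ₋₁ + pₖ₋₂, qₖ = aₖqₖ₋₁ + qₖ₋₂ (with p₋₁=1, p₋₂=0, q₋₁=0, q₋₂=1):
  k=0: a=5, p=5, q=1
  k=1: a=8, p=41, q=8
  k=2: a=1, p=46, q=9
  k=3: a=8, p=409, q=80
  k=4: a=6, p=2500, q=489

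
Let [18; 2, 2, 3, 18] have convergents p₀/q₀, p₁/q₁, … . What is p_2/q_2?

Using pₖ = aₖpₖ₋₁ + pₖ₋₂, qₖ = aₖqₖ₋₁ + qₖ₋₂ (with p₋₁=1, p₋₂=0, q₋₁=0, q₋₂=1):
  k=0: a=18, p=18, q=1
  k=1: a=2, p=37, q=2
  k=2: a=2, p=92, q=5

92/5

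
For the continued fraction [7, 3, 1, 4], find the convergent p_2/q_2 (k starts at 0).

29/4

Using pₖ = aₖpₖ₋₁ + pₖ₋₂, qₖ = aₖqₖ₋₁ + qₖ₋₂ (with p₋₁=1, p₋₂=0, q₋₁=0, q₋₂=1):
  k=0: a=7, p=7, q=1
  k=1: a=3, p=22, q=3
  k=2: a=1, p=29, q=4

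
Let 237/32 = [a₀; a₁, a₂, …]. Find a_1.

237 = 7·32 + 13   →  a_0 = 7
32 = 2·13 + 6   →  a_1 = 2

2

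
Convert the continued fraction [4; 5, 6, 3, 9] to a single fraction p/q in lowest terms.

Using pₖ = aₖpₖ₋₁ + pₖ₋₂ and qₖ = aₖqₖ₋₁ + qₖ₋₂:
  k=0: a=4, p=4, q=1
  k=1: a=5, p=21, q=5
  k=2: a=6, p=130, q=31
  k=3: a=3, p=411, q=98
  k=4: a=9, p=3829, q=913

3829/913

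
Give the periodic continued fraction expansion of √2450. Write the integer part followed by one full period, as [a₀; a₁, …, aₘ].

a₀ = ⌊√2450⌋ = 49.
With m₀=0, d₀=1 and mₖ₊₁ = dₖaₖ − mₖ, dₖ₊₁ = (n − mₖ₊₁²)/dₖ, aₖ₊₁ = ⌊(a₀+mₖ₊₁)/dₖ₊₁⌋:
  k=1: m=49, d=49, a=2
  k=2: m=49, d=1, a=98
d=1 and a=2a₀=98 at k=2, so the next step gives (m, d) = (49, 49) again — its k=1 value — and the period has length 2.

[49; 2, 98]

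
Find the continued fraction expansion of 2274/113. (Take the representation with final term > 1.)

[20; 8, 14]

2274 = 20×113 + 14
113 = 8×14 + 1
14 = 14×1 + 0  (stop)
So 2274/113 = [20; 8, 14].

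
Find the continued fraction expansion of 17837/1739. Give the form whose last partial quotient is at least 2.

17837 = 10*1739 + 447
1739 = 3*447 + 398
447 = 1*398 + 49
398 = 8*49 + 6
49 = 8*6 + 1
6 = 6*1 + 0  (stop)
So 17837/1739 = [10; 3, 1, 8, 8, 6].

[10; 3, 1, 8, 8, 6]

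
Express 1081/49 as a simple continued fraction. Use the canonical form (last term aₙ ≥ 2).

1081 = 22×49 + 3
49 = 16×3 + 1
3 = 3×1 + 0  (stop)
So 1081/49 = [22; 16, 3].

[22; 16, 3]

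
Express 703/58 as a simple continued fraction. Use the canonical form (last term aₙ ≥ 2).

[12; 8, 3, 2]

703 = 12*58 + 7
58 = 8*7 + 2
7 = 3*2 + 1
2 = 2*1 + 0  (stop)
So 703/58 = [12; 8, 3, 2].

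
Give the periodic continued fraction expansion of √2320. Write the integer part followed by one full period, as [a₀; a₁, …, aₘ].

a₀ = ⌊√2320⌋ = 48.

[48; 6, 96]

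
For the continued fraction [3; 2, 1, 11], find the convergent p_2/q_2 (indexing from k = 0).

10/3

Using pₖ = aₖpₖ₋₁ + pₖ₋₂, qₖ = aₖqₖ₋₁ + qₖ₋₂ (with p₋₁=1, p₋₂=0, q₋₁=0, q₋₂=1):
  k=0: a=3, p=3, q=1
  k=1: a=2, p=7, q=2
  k=2: a=1, p=10, q=3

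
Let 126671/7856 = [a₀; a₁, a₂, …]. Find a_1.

8

126671 = 16·7856 + 975   →  a_0 = 16
7856 = 8·975 + 56   →  a_1 = 8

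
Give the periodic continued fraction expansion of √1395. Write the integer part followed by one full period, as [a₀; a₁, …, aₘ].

[37; 2, 1, 6, 8, 6, 1, 2, 74]

a₀ = ⌊√1395⌋ = 37.
With m₀=0, d₀=1 and mₖ₊₁ = dₖaₖ − mₖ, dₖ₊₁ = (n − mₖ₊₁²)/dₖ, aₖ₊₁ = ⌊(a₀+mₖ₊₁)/dₖ₊₁⌋:
  k=1: m=37, d=26, a=2
  k=2: m=15, d=45, a=1
  k=3: m=30, d=11, a=6
  k=4: m=36, d=9, a=8
  k=5: m=36, d=11, a=6
  k=6: m=30, d=45, a=1
  k=7: m=15, d=26, a=2
  k=8: m=37, d=1, a=74
d=1 and a=2a₀=74 at k=8, so the next step gives (m, d) = (37, 26) again — its k=1 value — and the period has length 8.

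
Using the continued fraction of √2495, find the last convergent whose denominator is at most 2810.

99850/1999

√2495 = [49; 1, 18, 1, 98, …] (period length 4).
Convergents:
  p_0/q_0 = 49/1
  p_1/q_1 = 50/1
  p_2/q_2 = 949/19
  p_3/q_3 = 999/20
  p_4/q_4 = 98851/1979
  p_5/q_5 = 99850/1999
  p_6/q_6 = 1896151/37961
q_5 = 1999 ≤ 2810 < 37961 = q_6, so the answer is 99850/1999.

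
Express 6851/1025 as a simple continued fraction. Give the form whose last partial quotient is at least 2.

6851 = 6×1025 + 701
1025 = 1×701 + 324
701 = 2×324 + 53
324 = 6×53 + 6
53 = 8×6 + 5
6 = 1×5 + 1
5 = 5×1 + 0  (stop)
So 6851/1025 = [6; 1, 2, 6, 8, 1, 5].

[6; 1, 2, 6, 8, 1, 5]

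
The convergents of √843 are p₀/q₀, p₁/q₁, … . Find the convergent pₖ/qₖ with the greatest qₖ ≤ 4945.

√843 = [29; 29, 58, …] (period length 2).
Convergents:
  p_0/q_0 = 29/1
  p_1/q_1 = 842/29
  p_2/q_2 = 48865/1683
  p_3/q_3 = 1417927/48836
q_2 = 1683 ≤ 4945 < 48836 = q_3, so the answer is 48865/1683.

48865/1683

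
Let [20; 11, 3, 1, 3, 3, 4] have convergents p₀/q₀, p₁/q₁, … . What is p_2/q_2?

Using pₖ = aₖpₖ₋₁ + pₖ₋₂, qₖ = aₖqₖ₋₁ + qₖ₋₂ (with p₋₁=1, p₋₂=0, q₋₁=0, q₋₂=1):
  k=0: a=20, p=20, q=1
  k=1: a=11, p=221, q=11
  k=2: a=3, p=683, q=34

683/34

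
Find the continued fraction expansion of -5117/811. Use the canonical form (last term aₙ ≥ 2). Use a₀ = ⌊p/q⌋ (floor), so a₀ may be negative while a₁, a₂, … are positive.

-5117 = -7·811 + 560
811 = 1·560 + 251
560 = 2·251 + 58
251 = 4·58 + 19
58 = 3·19 + 1
19 = 19·1 + 0  (stop)
So -5117/811 = [-7; 1, 2, 4, 3, 19].

[-7; 1, 2, 4, 3, 19]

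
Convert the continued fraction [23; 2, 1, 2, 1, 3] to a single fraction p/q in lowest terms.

Fold from the inside: start with 3/1.
  1 + 1/3 = 4/3
  2 + 3/4 = 11/4
  1 + 4/11 = 15/11
  2 + 11/15 = 41/15
  23 + 15/41 = 958/41

958/41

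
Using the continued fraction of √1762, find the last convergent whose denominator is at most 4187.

148050/3527

√1762 = [41; 1, 40, 1, 82, …] (period length 4).
Convergents:
  p_0/q_0 = 41/1
  p_1/q_1 = 42/1
  p_2/q_2 = 1721/41
  p_3/q_3 = 1763/42
  p_4/q_4 = 146287/3485
  p_5/q_5 = 148050/3527
  p_6/q_6 = 6068287/144565
q_5 = 3527 ≤ 4187 < 144565 = q_6, so the answer is 148050/3527.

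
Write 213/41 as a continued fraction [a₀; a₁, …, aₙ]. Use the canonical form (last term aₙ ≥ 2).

213 = 5*41 + 8
41 = 5*8 + 1
8 = 8*1 + 0  (stop)
So 213/41 = [5; 5, 8].

[5; 5, 8]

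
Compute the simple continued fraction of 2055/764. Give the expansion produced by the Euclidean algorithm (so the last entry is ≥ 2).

2055 = 2·764 + 527
764 = 1·527 + 237
527 = 2·237 + 53
237 = 4·53 + 25
53 = 2·25 + 3
25 = 8·3 + 1
3 = 3·1 + 0  (stop)
So 2055/764 = [2; 1, 2, 4, 2, 8, 3].

[2; 1, 2, 4, 2, 8, 3]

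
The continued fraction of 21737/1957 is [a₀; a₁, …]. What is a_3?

21737 = 11·1957 + 210   →  a_0 = 11
1957 = 9·210 + 67   →  a_1 = 9
210 = 3·67 + 9   →  a_2 = 3
67 = 7·9 + 4   →  a_3 = 7

7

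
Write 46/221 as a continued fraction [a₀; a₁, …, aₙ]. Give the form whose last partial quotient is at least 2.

46 = 0×221 + 46
221 = 4×46 + 37
46 = 1×37 + 9
37 = 4×9 + 1
9 = 9×1 + 0  (stop)
So 46/221 = [0; 4, 1, 4, 9].

[0; 4, 1, 4, 9]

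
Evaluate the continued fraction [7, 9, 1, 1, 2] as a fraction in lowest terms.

Using pₖ = aₖpₖ₋₁ + pₖ₋₂ and qₖ = aₖqₖ₋₁ + qₖ₋₂:
  k=0: a=7, p=7, q=1
  k=1: a=9, p=64, q=9
  k=2: a=1, p=71, q=10
  k=3: a=1, p=135, q=19
  k=4: a=2, p=341, q=48

341/48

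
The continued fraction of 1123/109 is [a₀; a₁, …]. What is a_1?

1123 = 10·109 + 33   →  a_0 = 10
109 = 3·33 + 10   →  a_1 = 3

3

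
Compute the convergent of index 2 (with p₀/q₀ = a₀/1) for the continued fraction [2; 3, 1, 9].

9/4

Using pₖ = aₖpₖ₋₁ + pₖ₋₂, qₖ = aₖqₖ₋₁ + qₖ₋₂ (with p₋₁=1, p₋₂=0, q₋₁=0, q₋₂=1):
  k=0: a=2, p=2, q=1
  k=1: a=3, p=7, q=3
  k=2: a=1, p=9, q=4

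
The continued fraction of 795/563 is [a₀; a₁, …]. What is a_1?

2

795 = 1·563 + 232   →  a_0 = 1
563 = 2·232 + 99   →  a_1 = 2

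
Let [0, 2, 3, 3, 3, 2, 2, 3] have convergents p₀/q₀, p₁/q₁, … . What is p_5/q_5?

76/175

Using pₖ = aₖpₖ₋₁ + pₖ₋₂, qₖ = aₖqₖ₋₁ + qₖ₋₂ (with p₋₁=1, p₋₂=0, q₋₁=0, q₋₂=1):
  k=0: a=0, p=0, q=1
  k=1: a=2, p=1, q=2
  k=2: a=3, p=3, q=7
  k=3: a=3, p=10, q=23
  k=4: a=3, p=33, q=76
  k=5: a=2, p=76, q=175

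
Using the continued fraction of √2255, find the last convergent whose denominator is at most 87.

√2255 = [47; 2, 18, 2, 94, …] (period length 4).
Convergents:
  p_0/q_0 = 47/1
  p_1/q_1 = 95/2
  p_2/q_2 = 1757/37
  p_3/q_3 = 3609/76
  p_4/q_4 = 341003/7181
q_3 = 76 ≤ 87 < 7181 = q_4, so the answer is 3609/76.

3609/76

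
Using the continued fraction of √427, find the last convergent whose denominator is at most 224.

√427 = [20; 1, 1, 1, 40, …] (period length 4).
Convergents:
  p_0/q_0 = 20/1
  p_1/q_1 = 21/1
  p_2/q_2 = 41/2
  p_3/q_3 = 62/3
  p_4/q_4 = 2521/122
  p_5/q_5 = 2583/125
  p_6/q_6 = 5104/247
q_5 = 125 ≤ 224 < 247 = q_6, so the answer is 2583/125.

2583/125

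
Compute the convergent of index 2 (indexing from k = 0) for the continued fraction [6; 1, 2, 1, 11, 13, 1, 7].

Using pₖ = aₖpₖ₋₁ + pₖ₋₂, qₖ = aₖqₖ₋₁ + qₖ₋₂ (with p₋₁=1, p₋₂=0, q₋₁=0, q₋₂=1):
  k=0: a=6, p=6, q=1
  k=1: a=1, p=7, q=1
  k=2: a=2, p=20, q=3

20/3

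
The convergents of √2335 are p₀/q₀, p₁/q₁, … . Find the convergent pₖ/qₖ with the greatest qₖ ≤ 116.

√2335 = [48; 3, 9, 3, 96, …] (period length 4).
Convergents:
  p_0/q_0 = 48/1
  p_1/q_1 = 145/3
  p_2/q_2 = 1353/28
  p_3/q_3 = 4204/87
  p_4/q_4 = 404937/8380
q_3 = 87 ≤ 116 < 8380 = q_4, so the answer is 4204/87.

4204/87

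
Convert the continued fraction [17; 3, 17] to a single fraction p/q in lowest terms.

Using pₖ = aₖpₖ₋₁ + pₖ₋₂ and qₖ = aₖqₖ₋₁ + qₖ₋₂:
  k=0: a=17, p=17, q=1
  k=1: a=3, p=52, q=3
  k=2: a=17, p=901, q=52

901/52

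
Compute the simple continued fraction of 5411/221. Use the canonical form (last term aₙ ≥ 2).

[24; 2, 15, 3, 2]

5411 = 24·221 + 107
221 = 2·107 + 7
107 = 15·7 + 2
7 = 3·2 + 1
2 = 2·1 + 0  (stop)
So 5411/221 = [24; 2, 15, 3, 2].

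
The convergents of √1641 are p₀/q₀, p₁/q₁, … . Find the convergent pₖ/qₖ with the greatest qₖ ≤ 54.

2147/53

√1641 = [40; 1, 1, 26, 1, 1, 80, …] (period length 6).
Convergents:
  p_0/q_0 = 40/1
  p_1/q_1 = 41/1
  p_2/q_2 = 81/2
  p_3/q_3 = 2147/53
  p_4/q_4 = 2228/55
q_3 = 53 ≤ 54 < 55 = q_4, so the answer is 2147/53.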